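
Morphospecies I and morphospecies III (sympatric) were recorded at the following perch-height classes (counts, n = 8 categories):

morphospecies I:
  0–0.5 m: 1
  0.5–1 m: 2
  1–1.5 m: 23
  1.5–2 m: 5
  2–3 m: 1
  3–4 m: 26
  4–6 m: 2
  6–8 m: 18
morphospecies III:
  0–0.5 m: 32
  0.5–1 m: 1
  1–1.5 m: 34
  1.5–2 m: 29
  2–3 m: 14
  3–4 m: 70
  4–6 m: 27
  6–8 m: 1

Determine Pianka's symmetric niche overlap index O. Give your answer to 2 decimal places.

Proportions for morphospecies I (n=78): 1/78=0.0128, 2/78=0.0256, 23/78=0.2949, 5/78=0.0641, 1/78=0.0128, 26/78=0.3333, 2/78=0.0256, 18/78=0.2308
Proportions for morphospecies III (n=208): 32/208=0.1538, 1/208=0.0048, 34/208=0.1635, 29/208=0.1394, 14/208=0.0673, 70/208=0.3365, 27/208=0.1298, 1/208=0.0048
Σ p₁ᵢp₂ᵢ = 0.001969 + 0.000123 + 0.048216 + 0.008936 + 0.000861 + 0.112155 + 0.003323 + 0.001108 = 0.176691
Σp_1ᵢ² = 0.0128² + 0.0256² + 0.2949² + 0.0641² + 0.0128² + 0.3333² + 0.0256² + 0.2308² = 0.000164 + 0.000655 + 0.086966 + 0.004109 + 0.000164 + 0.111089 + 0.000655 + 0.053269 = 0.257071
Σp_2ᵢ² = 0.1538² + 0.0048² + 0.1635² + 0.1394² + 0.0673² + 0.3365² + 0.1298² + 0.0048² = 0.023654 + 0.000023 + 0.026732 + 0.019432 + 0.004529 + 0.113232 + 0.016848 + 0.000023 = 0.204473
O = 0.176691 / √(0.257071 × 0.204473) = 0.176691 / 0.2292686 = 0.7707

0.77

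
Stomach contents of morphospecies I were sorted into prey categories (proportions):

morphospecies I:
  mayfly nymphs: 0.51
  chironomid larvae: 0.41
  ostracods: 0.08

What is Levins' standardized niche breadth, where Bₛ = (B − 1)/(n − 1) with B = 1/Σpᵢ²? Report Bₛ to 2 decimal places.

0.65

Σpᵢ² = 0.51² + 0.41² + 0.08² = 0.2601 + 0.1681 + 0.0064 = 0.4346
B = 1 / 0.4346 = 2.3010
Bₛ = (B − 1)/(n − 1) = (2.3010 − 1)/(3 − 1) = 1.3010/2 = 0.6505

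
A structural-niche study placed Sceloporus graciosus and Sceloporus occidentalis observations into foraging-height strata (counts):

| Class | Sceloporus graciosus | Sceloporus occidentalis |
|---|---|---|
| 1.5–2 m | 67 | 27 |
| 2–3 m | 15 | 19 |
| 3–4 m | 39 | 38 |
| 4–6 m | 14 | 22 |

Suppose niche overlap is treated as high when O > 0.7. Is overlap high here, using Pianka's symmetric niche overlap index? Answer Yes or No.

Yes

Proportions for Sceloporus graciosus (n=135): 67/135=0.4963, 15/135=0.1111, 39/135=0.2889, 14/135=0.1037
Proportions for Sceloporus occidentalis (n=106): 27/106=0.2547, 19/106=0.1792, 38/106=0.3585, 22/106=0.2075
Σ p₁ᵢp₂ᵢ = 0.126408 + 0.019909 + 0.103571 + 0.021518 = 0.271406
Σp_1ᵢ² = 0.4963² + 0.1111² + 0.2889² + 0.1037² = 0.246314 + 0.012343 + 0.083463 + 0.010754 = 0.352874
Σp_2ᵢ² = 0.2547² + 0.1792² + 0.3585² + 0.2075² = 0.064872 + 0.032113 + 0.128522 + 0.043056 = 0.268563
O = 0.271406 / √(0.352874 × 0.268563) = 0.271406 / 0.3078456 = 0.8816
O = 0.8816 > 0.7 → Yes.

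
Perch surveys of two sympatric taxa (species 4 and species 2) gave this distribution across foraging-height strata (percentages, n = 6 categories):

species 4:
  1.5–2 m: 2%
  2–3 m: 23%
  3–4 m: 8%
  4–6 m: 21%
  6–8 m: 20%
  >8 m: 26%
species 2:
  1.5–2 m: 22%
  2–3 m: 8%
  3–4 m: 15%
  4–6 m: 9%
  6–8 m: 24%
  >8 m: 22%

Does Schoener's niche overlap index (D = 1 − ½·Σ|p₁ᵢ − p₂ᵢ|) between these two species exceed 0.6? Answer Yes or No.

Yes

Convert percentages to proportions (divide by 100).
Σ|p₁ᵢ − p₂ᵢ| = 0.20 + 0.15 + 0.07 + 0.12 + 0.04 + 0.04 = 0.62
D = 1 − ½ × 0.62 = 1 − 0.310 = 0.6900
D = 0.6900 > 0.6 → Yes.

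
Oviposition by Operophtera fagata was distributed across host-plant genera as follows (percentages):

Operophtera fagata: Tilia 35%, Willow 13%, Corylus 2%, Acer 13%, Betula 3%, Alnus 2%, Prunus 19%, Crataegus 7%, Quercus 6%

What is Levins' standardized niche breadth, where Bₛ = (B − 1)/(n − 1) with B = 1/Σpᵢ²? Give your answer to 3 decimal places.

0.492

Convert percentages to proportions (divide by 100).
Σpᵢ² = 0.35² + 0.13² + 0.02² + 0.13² + 0.03² + 0.02² + 0.19² + 0.07² + 0.06² = 0.1225 + 0.0169 + 0.0004 + 0.0169 + 0.0009 + 0.0004 + 0.0361 + 0.0049 + 0.0036 = 0.2026
B = 1 / 0.2026 = 4.93583
Bₛ = (B − 1)/(n − 1) = (4.93583 − 1)/(9 − 1) = 3.93583/8 = 0.49198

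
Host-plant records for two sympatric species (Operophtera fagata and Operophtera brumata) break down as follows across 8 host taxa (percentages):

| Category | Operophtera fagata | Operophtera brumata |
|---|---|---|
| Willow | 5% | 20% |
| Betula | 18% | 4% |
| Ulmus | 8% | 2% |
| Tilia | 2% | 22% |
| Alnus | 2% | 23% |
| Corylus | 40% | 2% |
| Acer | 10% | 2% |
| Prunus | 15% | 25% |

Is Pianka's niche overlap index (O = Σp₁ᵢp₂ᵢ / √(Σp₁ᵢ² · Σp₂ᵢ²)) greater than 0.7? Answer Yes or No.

Convert percentages to proportions (divide by 100).
Σ p₁ᵢp₂ᵢ = 0.0100 + 0.0072 + 0.0016 + 0.0044 + 0.0046 + 0.0080 + 0.0020 + 0.0375 = 0.0753
Σp_1ᵢ² = 0.05² + 0.18² + 0.08² + 0.02² + 0.02² + 0.40² + 0.10² + 0.15² = 0.0025 + 0.0324 + 0.0064 + 0.0004 + 0.0004 + 0.1600 + 0.0100 + 0.0225 = 0.2346
Σp_2ᵢ² = 0.20² + 0.04² + 0.02² + 0.22² + 0.23² + 0.02² + 0.02² + 0.25² = 0.0400 + 0.0016 + 0.0004 + 0.0484 + 0.0529 + 0.0004 + 0.0004 + 0.0625 = 0.2066
O = 0.0753 / √(0.2346 × 0.2066) = 0.0753 / 0.22016 = 0.3420
O = 0.3420 < 0.7 → No.

No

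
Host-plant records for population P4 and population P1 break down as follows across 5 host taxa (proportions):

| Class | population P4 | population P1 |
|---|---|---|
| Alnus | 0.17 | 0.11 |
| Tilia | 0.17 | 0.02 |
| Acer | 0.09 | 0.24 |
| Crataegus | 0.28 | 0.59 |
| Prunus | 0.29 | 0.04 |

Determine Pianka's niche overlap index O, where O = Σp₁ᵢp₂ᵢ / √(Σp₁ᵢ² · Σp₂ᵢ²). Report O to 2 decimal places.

Σ p₁ᵢp₂ᵢ = 0.0187 + 0.0034 + 0.0216 + 0.1652 + 0.0116 = 0.2205
Σp_1ᵢ² = 0.17² + 0.17² + 0.09² + 0.28² + 0.29² = 0.0289 + 0.0289 + 0.0081 + 0.0784 + 0.0841 = 0.2284
Σp_2ᵢ² = 0.11² + 0.02² + 0.24² + 0.59² + 0.04² = 0.0121 + 0.0004 + 0.0576 + 0.3481 + 0.0016 = 0.4198
O = 0.2205 / √(0.2284 × 0.4198) = 0.2205 / 0.30965 = 0.7121

0.71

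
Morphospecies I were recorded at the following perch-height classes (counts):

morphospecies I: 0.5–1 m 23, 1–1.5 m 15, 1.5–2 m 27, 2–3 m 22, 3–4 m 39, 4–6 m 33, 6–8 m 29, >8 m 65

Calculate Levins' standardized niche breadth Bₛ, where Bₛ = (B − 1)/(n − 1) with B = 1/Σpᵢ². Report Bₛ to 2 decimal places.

Proportions for morphospecies I (n=253): 23/253=0.0909, 15/253=0.0593, 27/253=0.1067, 22/253=0.0870, 39/253=0.1542, 33/253=0.1304, 29/253=0.1146, 65/253=0.2569
Σpᵢ² = 0.0909² + 0.0593² + 0.1067² + 0.0870² + 0.1542² + 0.1304² + 0.1146² + 0.2569² = 0.008263 + 0.003516 + 0.011385 + 0.007569 + 0.023778 + 0.017004 + 0.013133 + 0.065998 = 0.150646
B = 1 / 0.150646 = 6.6381
Bₛ = (B − 1)/(n − 1) = (6.6381 − 1)/(8 − 1) = 5.6381/7 = 0.8054

0.81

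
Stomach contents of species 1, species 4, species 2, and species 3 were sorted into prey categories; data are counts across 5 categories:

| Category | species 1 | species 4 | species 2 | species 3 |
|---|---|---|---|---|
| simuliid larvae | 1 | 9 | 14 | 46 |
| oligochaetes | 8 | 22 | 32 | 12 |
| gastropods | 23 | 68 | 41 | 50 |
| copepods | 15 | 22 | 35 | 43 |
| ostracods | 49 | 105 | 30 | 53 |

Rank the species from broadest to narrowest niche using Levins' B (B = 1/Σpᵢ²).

Proportions for species 1 (n=96): 1/96=0.0104, 8/96=0.0833, 23/96=0.2396, 15/96=0.1563, 49/96=0.5104
Proportions for species 4 (n=226): 9/226=0.0398, 22/226=0.0973, 68/226=0.3009, 22/226=0.0973, 105/226=0.4646
Proportions for species 2 (n=152): 14/152=0.0921, 32/152=0.2105, 41/152=0.2697, 35/152=0.2303, 30/152=0.1974
Proportions for species 3 (n=204): 46/204=0.2255, 12/204=0.0588, 50/204=0.2451, 43/204=0.2108, 53/204=0.2598
Σp_1ᵢ² = 0.0104² + 0.0833² + 0.2396² + 0.1563² + 0.5104² = 0.000108 + 0.006939 + 0.057408 + 0.024430 + 0.260508 = 0.349393
B_1 = 1 / 0.349393 = 2.8621
Σp_4ᵢ² = 0.0398² + 0.0973² + 0.3009² + 0.0973² + 0.4646² = 0.001584 + 0.009467 + 0.090541 + 0.009467 + 0.215853 = 0.326912
B_4 = 1 / 0.326912 = 3.0589
Σp_2ᵢ² = 0.0921² + 0.2105² + 0.2697² + 0.2303² + 0.1974² = 0.008482 + 0.044310 + 0.072738 + 0.053038 + 0.038967 = 0.217535
B_2 = 1 / 0.217535 = 4.5970
Σp_3ᵢ² = 0.2255² + 0.0588² + 0.2451² + 0.2108² + 0.2598² = 0.050850 + 0.003457 + 0.060074 + 0.044437 + 0.067496 = 0.226314
B_3 = 1 / 0.226314 = 4.4186
Ranking by B (broadest → narrowest): species 2 (4.60) > species 3 (4.42) > species 4 (3.06) > species 1 (2.86)

species 2 > species 3 > species 4 > species 1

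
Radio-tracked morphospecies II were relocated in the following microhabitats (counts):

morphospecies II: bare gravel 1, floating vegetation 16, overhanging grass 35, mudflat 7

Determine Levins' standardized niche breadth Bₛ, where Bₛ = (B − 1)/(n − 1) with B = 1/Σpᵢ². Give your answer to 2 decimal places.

Proportions for morphospecies II (n=59): 1/59=0.0169, 16/59=0.2712, 35/59=0.5932, 7/59=0.1186
Σpᵢ² = 0.0169² + 0.2712² + 0.5932² + 0.1186² = 0.000286 + 0.073549 + 0.351886 + 0.014066 = 0.439787
B = 1 / 0.439787 = 2.2738
Bₛ = (B − 1)/(n − 1) = (2.2738 − 1)/(4 − 1) = 1.2738/3 = 0.4246

0.42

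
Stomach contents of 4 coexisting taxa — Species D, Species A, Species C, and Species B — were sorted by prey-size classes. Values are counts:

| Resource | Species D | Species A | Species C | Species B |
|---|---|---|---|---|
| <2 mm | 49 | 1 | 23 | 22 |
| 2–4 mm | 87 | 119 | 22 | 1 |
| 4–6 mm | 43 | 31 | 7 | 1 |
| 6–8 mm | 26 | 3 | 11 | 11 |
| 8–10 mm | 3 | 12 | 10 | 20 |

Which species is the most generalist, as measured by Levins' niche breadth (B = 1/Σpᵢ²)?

Species C

Proportions for Species D (n=208): 49/208=0.2356, 87/208=0.4183, 43/208=0.2067, 26/208=0.1250, 3/208=0.0144
Proportions for Species A (n=166): 1/166=0.0060, 119/166=0.7169, 31/166=0.1867, 3/166=0.0181, 12/166=0.0723
Proportions for Species C (n=73): 23/73=0.3151, 22/73=0.3014, 7/73=0.0959, 11/73=0.1507, 10/73=0.1370
Proportions for Species B (n=55): 22/55=0.4000, 1/55=0.0182, 1/55=0.0182, 11/55=0.2000, 20/55=0.3636
Σp_Dᵢ² = 0.2356² + 0.4183² + 0.2067² + 0.1250² + 0.0144² = 0.055507 + 0.174975 + 0.042725 + 0.015625 + 0.000207 = 0.289039
B_D = 1 / 0.289039 = 3.4597
Σp_Aᵢ² = 0.0060² + 0.7169² + 0.1867² + 0.0181² + 0.0723² = 0.000036 + 0.513946 + 0.034857 + 0.000328 + 0.005227 = 0.554394
B_A = 1 / 0.554394 = 1.8038
Σp_Cᵢ² = 0.3151² + 0.3014² + 0.0959² + 0.1507² + 0.1370² = 0.099288 + 0.090842 + 0.009197 + 0.022710 + 0.018769 = 0.240806
B_C = 1 / 0.240806 = 4.1527
Σp_Bᵢ² = 0.4000² + 0.0182² + 0.0182² + 0.2000² + 0.3636² = 0.160000 + 0.000331 + 0.000331 + 0.040000 + 0.132205 = 0.332867
B_B = 1 / 0.332867 = 3.0042
Highest B → broadest niche (most generalist): Species C (B = 4.15).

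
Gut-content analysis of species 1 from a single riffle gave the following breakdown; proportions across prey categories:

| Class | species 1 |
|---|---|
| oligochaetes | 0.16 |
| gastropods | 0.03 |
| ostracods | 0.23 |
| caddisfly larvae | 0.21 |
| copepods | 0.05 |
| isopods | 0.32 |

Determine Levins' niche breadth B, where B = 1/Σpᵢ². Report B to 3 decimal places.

4.378

Σpᵢ² = 0.16² + 0.03² + 0.23² + 0.21² + 0.05² + 0.32² = 0.0256 + 0.0009 + 0.0529 + 0.0441 + 0.0025 + 0.1024 = 0.2284
B = 1 / 0.2284 = 4.37828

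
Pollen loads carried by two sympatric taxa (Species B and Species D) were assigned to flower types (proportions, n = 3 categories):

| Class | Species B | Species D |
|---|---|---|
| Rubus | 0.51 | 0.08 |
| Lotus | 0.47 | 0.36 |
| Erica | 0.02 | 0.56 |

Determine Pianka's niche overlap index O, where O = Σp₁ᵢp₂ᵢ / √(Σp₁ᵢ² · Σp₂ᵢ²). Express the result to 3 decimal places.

0.475

Σ p₁ᵢp₂ᵢ = 0.0408 + 0.1692 + 0.0112 = 0.2212
Σp_1ᵢ² = 0.51² + 0.47² + 0.02² = 0.2601 + 0.2209 + 0.0004 = 0.4814
Σp_2ᵢ² = 0.08² + 0.36² + 0.56² = 0.0064 + 0.1296 + 0.3136 = 0.4496
O = 0.2212 / √(0.4814 × 0.4496) = 0.2212 / 0.465228 = 0.47547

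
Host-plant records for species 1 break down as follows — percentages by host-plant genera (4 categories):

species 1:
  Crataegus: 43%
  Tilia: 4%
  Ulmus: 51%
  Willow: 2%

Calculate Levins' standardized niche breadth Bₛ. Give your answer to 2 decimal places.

0.41

Convert percentages to proportions (divide by 100).
Σpᵢ² = 0.43² + 0.04² + 0.51² + 0.02² = 0.1849 + 0.0016 + 0.2601 + 0.0004 = 0.4470
B = 1 / 0.4470 = 2.2371
Bₛ = (B − 1)/(n − 1) = (2.2371 − 1)/(4 − 1) = 1.2371/3 = 0.4124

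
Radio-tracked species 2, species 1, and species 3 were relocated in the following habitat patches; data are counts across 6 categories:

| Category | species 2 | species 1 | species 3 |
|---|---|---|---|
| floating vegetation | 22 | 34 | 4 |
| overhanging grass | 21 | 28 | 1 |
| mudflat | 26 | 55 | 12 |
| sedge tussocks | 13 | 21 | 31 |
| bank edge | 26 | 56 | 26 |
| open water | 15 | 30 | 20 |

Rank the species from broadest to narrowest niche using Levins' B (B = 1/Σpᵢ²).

Proportions for species 2 (n=123): 22/123=0.1789, 21/123=0.1707, 26/123=0.2114, 13/123=0.1057, 26/123=0.2114, 15/123=0.1220
Proportions for species 1 (n=224): 34/224=0.1518, 28/224=0.1250, 55/224=0.2455, 21/224=0.0938, 56/224=0.2500, 30/224=0.1339
Proportions for species 3 (n=94): 4/94=0.0426, 1/94=0.0106, 12/94=0.1277, 31/94=0.3298, 26/94=0.2766, 20/94=0.2128
Σp_2ᵢ² = 0.1789² + 0.1707² + 0.2114² + 0.1057² + 0.2114² + 0.1220² = 0.032005 + 0.029138 + 0.044690 + 0.011172 + 0.044690 + 0.014884 = 0.176579
B_2 = 1 / 0.176579 = 5.6632
Σp_1ᵢ² = 0.1518² + 0.1250² + 0.2455² + 0.0938² + 0.2500² + 0.1339² = 0.023043 + 0.015625 + 0.060270 + 0.008798 + 0.062500 + 0.017929 = 0.188165
B_1 = 1 / 0.188165 = 5.3145
Σp_3ᵢ² = 0.0426² + 0.0106² + 0.1277² + 0.3298² + 0.2766² + 0.2128² = 0.001815 + 0.000112 + 0.016307 + 0.108768 + 0.076508 + 0.045284 = 0.248794
B_3 = 1 / 0.248794 = 4.0194
Ranking by B (broadest → narrowest): species 2 (5.66) > species 1 (5.31) > species 3 (4.02)

species 2 > species 1 > species 3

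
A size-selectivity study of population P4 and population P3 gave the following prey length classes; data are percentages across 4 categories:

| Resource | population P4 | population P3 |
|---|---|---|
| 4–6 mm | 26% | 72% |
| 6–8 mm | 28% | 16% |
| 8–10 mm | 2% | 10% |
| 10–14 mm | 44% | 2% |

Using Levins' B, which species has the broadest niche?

population P4

Convert percentages to proportions (divide by 100).
Σp_P4ᵢ² = 0.26² + 0.28² + 0.02² + 0.44² = 0.0676 + 0.0784 + 0.0004 + 0.1936 = 0.3400
B_P4 = 1 / 0.3400 = 2.9412
Σp_P3ᵢ² = 0.72² + 0.16² + 0.10² + 0.02² = 0.5184 + 0.0256 + 0.0100 + 0.0004 = 0.5544
B_P3 = 1 / 0.5544 = 1.8038
Highest B → broadest niche (most generalist): population P4 (B = 2.94).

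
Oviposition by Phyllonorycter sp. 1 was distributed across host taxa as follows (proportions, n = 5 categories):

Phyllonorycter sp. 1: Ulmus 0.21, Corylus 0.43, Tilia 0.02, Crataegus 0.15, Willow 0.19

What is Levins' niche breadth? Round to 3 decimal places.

Σpᵢ² = 0.21² + 0.43² + 0.02² + 0.15² + 0.19² = 0.0441 + 0.1849 + 0.0004 + 0.0225 + 0.0361 = 0.2880
B = 1 / 0.2880 = 3.47222

3.472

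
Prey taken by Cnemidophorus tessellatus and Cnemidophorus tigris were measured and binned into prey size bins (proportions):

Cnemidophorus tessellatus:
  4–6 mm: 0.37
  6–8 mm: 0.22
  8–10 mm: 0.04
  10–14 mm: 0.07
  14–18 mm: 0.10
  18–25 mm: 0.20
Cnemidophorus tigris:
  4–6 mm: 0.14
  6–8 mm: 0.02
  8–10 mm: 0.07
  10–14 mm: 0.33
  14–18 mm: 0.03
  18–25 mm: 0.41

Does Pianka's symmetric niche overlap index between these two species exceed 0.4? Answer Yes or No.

Yes

Σ p₁ᵢp₂ᵢ = 0.0518 + 0.0044 + 0.0028 + 0.0231 + 0.0030 + 0.0820 = 0.1671
Σp_1ᵢ² = 0.37² + 0.22² + 0.04² + 0.07² + 0.10² + 0.20² = 0.1369 + 0.0484 + 0.0016 + 0.0049 + 0.0100 + 0.0400 = 0.2418
Σp_2ᵢ² = 0.14² + 0.02² + 0.07² + 0.33² + 0.03² + 0.41² = 0.0196 + 0.0004 + 0.0049 + 0.1089 + 0.0009 + 0.1681 = 0.3028
O = 0.1671 / √(0.2418 × 0.3028) = 0.1671 / 0.27059 = 0.6175
O = 0.6175 > 0.4 → Yes.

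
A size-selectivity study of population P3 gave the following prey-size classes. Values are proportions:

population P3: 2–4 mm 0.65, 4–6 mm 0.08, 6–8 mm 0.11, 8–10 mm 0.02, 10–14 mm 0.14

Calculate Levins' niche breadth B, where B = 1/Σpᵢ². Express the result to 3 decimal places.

2.169

Σpᵢ² = 0.65² + 0.08² + 0.11² + 0.02² + 0.14² = 0.4225 + 0.0064 + 0.0121 + 0.0004 + 0.0196 = 0.4610
B = 1 / 0.4610 = 2.16920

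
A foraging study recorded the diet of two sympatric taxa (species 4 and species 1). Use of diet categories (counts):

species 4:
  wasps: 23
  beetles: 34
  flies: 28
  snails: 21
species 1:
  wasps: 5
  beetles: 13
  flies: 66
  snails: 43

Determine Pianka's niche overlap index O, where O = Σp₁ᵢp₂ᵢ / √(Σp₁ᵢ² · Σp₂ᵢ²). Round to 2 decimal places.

Proportions for species 4 (n=106): 23/106=0.2170, 34/106=0.3208, 28/106=0.2642, 21/106=0.1981
Proportions for species 1 (n=127): 5/127=0.0394, 13/127=0.1024, 66/127=0.5197, 43/127=0.3386
Σ p₁ᵢp₂ᵢ = 0.008550 + 0.032850 + 0.137305 + 0.067077 = 0.245782
Σp_1ᵢ² = 0.2170² + 0.3208² + 0.2642² + 0.1981² = 0.047089 + 0.102913 + 0.069802 + 0.039244 = 0.259048
Σp_2ᵢ² = 0.0394² + 0.1024² + 0.5197² + 0.3386² = 0.001552 + 0.010486 + 0.270088 + 0.114650 = 0.396776
O = 0.245782 / √(0.259048 × 0.396776) = 0.245782 / 0.3205995 = 0.7666

0.77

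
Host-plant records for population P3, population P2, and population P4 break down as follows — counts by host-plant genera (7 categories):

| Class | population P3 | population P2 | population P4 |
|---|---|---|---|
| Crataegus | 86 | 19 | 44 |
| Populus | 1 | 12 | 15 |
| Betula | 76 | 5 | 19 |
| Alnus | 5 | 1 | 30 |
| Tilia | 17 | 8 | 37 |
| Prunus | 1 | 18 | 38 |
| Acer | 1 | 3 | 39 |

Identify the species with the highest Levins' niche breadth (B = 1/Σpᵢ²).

Proportions for population P3 (n=187): 86/187=0.4599, 1/187=0.0053, 76/187=0.4064, 5/187=0.0267, 17/187=0.0909, 1/187=0.0053, 1/187=0.0053
Proportions for population P2 (n=66): 19/66=0.2879, 12/66=0.1818, 5/66=0.0758, 1/66=0.0152, 8/66=0.1212, 18/66=0.2727, 3/66=0.0455
Proportions for population P4 (n=222): 44/222=0.1982, 15/222=0.0676, 19/222=0.0856, 30/222=0.1351, 37/222=0.1667, 38/222=0.1712, 39/222=0.1757
Σp_P3ᵢ² = 0.4599² + 0.0053² + 0.4064² + 0.0267² + 0.0909² + 0.0053² + 0.0053² = 0.211508 + 0.000028 + 0.165161 + 0.000713 + 0.008263 + 0.000028 + 0.000028 = 0.385729
B_P3 = 1 / 0.385729 = 2.5925
Σp_P2ᵢ² = 0.2879² + 0.1818² + 0.0758² + 0.0152² + 0.1212² + 0.2727² + 0.0455² = 0.082886 + 0.033051 + 0.005746 + 0.000231 + 0.014689 + 0.074365 + 0.002070 = 0.213038
B_P2 = 1 / 0.213038 = 4.6940
Σp_P4ᵢ² = 0.1982² + 0.0676² + 0.0856² + 0.1351² + 0.1667² + 0.1712² + 0.1757² = 0.039283 + 0.004570 + 0.007327 + 0.018252 + 0.027789 + 0.029309 + 0.030870 = 0.157400
B_P4 = 1 / 0.157400 = 6.3532
Highest B → broadest niche (most generalist): population P4 (B = 6.35).

population P4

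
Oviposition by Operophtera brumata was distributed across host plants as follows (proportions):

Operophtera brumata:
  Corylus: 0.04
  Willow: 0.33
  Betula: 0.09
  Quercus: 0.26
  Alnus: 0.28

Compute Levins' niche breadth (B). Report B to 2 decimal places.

3.78

Σpᵢ² = 0.04² + 0.33² + 0.09² + 0.26² + 0.28² = 0.0016 + 0.1089 + 0.0081 + 0.0676 + 0.0784 = 0.2646
B = 1 / 0.2646 = 3.7793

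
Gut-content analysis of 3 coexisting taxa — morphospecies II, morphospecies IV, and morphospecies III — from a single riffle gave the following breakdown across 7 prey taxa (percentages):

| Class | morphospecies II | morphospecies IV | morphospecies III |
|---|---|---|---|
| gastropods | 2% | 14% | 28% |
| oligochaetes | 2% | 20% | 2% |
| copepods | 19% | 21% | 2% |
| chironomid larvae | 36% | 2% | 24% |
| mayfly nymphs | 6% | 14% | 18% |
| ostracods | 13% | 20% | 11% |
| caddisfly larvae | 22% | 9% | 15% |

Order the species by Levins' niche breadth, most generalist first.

Convert percentages to proportions (divide by 100).
Σp_IIᵢ² = 0.02² + 0.02² + 0.19² + 0.36² + 0.06² + 0.13² + 0.22² = 0.0004 + 0.0004 + 0.0361 + 0.1296 + 0.0036 + 0.0169 + 0.0484 = 0.2354
B_II = 1 / 0.2354 = 4.2481
Σp_IVᵢ² = 0.14² + 0.20² + 0.21² + 0.02² + 0.14² + 0.20² + 0.09² = 0.0196 + 0.0400 + 0.0441 + 0.0004 + 0.0196 + 0.0400 + 0.0081 = 0.1718
B_IV = 1 / 0.1718 = 5.8207
Σp_IIIᵢ² = 0.28² + 0.02² + 0.02² + 0.24² + 0.18² + 0.11² + 0.15² = 0.0784 + 0.0004 + 0.0004 + 0.0576 + 0.0324 + 0.0121 + 0.0225 = 0.2038
B_III = 1 / 0.2038 = 4.9068
Ranking by B (broadest → narrowest): morphospecies IV (5.82) > morphospecies III (4.91) > morphospecies II (4.25)

morphospecies IV > morphospecies III > morphospecies II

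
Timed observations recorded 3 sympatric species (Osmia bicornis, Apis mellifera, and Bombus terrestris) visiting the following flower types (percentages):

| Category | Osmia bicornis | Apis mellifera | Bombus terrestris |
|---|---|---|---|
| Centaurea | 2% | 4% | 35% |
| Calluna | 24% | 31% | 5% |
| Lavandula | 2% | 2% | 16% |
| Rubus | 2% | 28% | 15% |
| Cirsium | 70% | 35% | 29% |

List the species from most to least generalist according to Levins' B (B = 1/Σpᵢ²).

Convert percentages to proportions (divide by 100).
Σp_bicoᵢ² = 0.02² + 0.24² + 0.02² + 0.02² + 0.70² = 0.0004 + 0.0576 + 0.0004 + 0.0004 + 0.4900 = 0.5488
B_bico = 1 / 0.5488 = 1.8222
Σp_mellᵢ² = 0.04² + 0.31² + 0.02² + 0.28² + 0.35² = 0.0016 + 0.0961 + 0.0004 + 0.0784 + 0.1225 = 0.2990
B_mell = 1 / 0.2990 = 3.3445
Σp_terrᵢ² = 0.35² + 0.05² + 0.16² + 0.15² + 0.29² = 0.1225 + 0.0025 + 0.0256 + 0.0225 + 0.0841 = 0.2572
B_terr = 1 / 0.2572 = 3.8880
Ranking by B (broadest → narrowest): Bombus terrestris (3.89) > Apis mellifera (3.34) > Osmia bicornis (1.82)

Bombus terrestris > Apis mellifera > Osmia bicornis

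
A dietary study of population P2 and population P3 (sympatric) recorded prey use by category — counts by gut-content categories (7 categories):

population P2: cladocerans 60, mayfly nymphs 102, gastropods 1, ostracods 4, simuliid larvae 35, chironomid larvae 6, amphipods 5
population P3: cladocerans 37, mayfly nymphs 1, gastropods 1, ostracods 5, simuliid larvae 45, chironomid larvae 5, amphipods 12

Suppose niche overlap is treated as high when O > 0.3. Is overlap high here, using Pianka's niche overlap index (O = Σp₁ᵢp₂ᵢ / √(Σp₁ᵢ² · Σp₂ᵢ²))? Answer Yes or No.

Proportions for population P2 (n=213): 60/213=0.2817, 102/213=0.4789, 1/213=0.0047, 4/213=0.0188, 35/213=0.1643, 6/213=0.0282, 5/213=0.0235
Proportions for population P3 (n=106): 37/106=0.3491, 1/106=0.0094, 1/106=0.0094, 5/106=0.0472, 45/106=0.4245, 5/106=0.0472, 12/106=0.1132
Σ p₁ᵢp₂ᵢ = 0.098341 + 0.004502 + 0.000044 + 0.000887 + 0.069745 + 0.001331 + 0.002660 = 0.177510
Σp_1ᵢ² = 0.2817² + 0.4789² + 0.0047² + 0.0188² + 0.1643² + 0.0282² + 0.0235² = 0.079355 + 0.229345 + 0.000022 + 0.000353 + 0.026994 + 0.000795 + 0.000552 = 0.337416
Σp_2ᵢ² = 0.3491² + 0.0094² + 0.0094² + 0.0472² + 0.4245² + 0.0472² + 0.1132² = 0.121871 + 0.000088 + 0.000088 + 0.002228 + 0.180200 + 0.002228 + 0.012814 = 0.319517
O = 0.177510 / √(0.337416 × 0.319517) = 0.177510 / 0.3283446 = 0.5406
O = 0.5406 > 0.3 → Yes.

Yes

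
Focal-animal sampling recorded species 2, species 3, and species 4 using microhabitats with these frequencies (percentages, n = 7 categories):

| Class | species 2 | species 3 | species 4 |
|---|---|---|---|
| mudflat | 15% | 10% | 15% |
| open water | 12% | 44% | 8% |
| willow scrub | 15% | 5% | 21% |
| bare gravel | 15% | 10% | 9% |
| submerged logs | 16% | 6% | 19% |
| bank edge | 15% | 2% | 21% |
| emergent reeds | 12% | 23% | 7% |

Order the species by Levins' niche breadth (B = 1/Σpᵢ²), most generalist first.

Convert percentages to proportions (divide by 100).
Σp_2ᵢ² = 0.15² + 0.12² + 0.15² + 0.15² + 0.16² + 0.15² + 0.12² = 0.0225 + 0.0144 + 0.0225 + 0.0225 + 0.0256 + 0.0225 + 0.0144 = 0.1444
B_2 = 1 / 0.1444 = 6.9252
Σp_3ᵢ² = 0.10² + 0.44² + 0.05² + 0.10² + 0.06² + 0.02² + 0.23² = 0.0100 + 0.1936 + 0.0025 + 0.0100 + 0.0036 + 0.0004 + 0.0529 = 0.2730
B_3 = 1 / 0.2730 = 3.6630
Σp_4ᵢ² = 0.15² + 0.08² + 0.21² + 0.09² + 0.19² + 0.21² + 0.07² = 0.0225 + 0.0064 + 0.0441 + 0.0081 + 0.0361 + 0.0441 + 0.0049 = 0.1662
B_4 = 1 / 0.1662 = 6.0168
Ranking by B (broadest → narrowest): species 2 (6.93) > species 4 (6.02) > species 3 (3.66)

species 2 > species 4 > species 3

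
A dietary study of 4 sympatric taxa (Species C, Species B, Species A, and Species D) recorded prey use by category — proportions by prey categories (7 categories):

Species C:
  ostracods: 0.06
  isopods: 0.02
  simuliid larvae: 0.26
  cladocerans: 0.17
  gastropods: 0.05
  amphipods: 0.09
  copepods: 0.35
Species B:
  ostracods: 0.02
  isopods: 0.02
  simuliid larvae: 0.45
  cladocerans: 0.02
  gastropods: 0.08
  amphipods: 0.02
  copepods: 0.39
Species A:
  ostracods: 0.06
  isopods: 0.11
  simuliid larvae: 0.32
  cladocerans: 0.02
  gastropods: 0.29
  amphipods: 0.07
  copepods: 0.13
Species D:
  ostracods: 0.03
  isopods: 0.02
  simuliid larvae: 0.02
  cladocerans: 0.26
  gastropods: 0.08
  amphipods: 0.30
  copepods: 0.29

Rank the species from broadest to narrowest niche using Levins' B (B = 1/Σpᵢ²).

Species A > Species C > Species D > Species B

Σp_Cᵢ² = 0.06² + 0.02² + 0.26² + 0.17² + 0.05² + 0.09² + 0.35² = 0.0036 + 0.0004 + 0.0676 + 0.0289 + 0.0025 + 0.0081 + 0.1225 = 0.2336
B_C = 1 / 0.2336 = 4.2808
Σp_Bᵢ² = 0.02² + 0.02² + 0.45² + 0.02² + 0.08² + 0.02² + 0.39² = 0.0004 + 0.0004 + 0.2025 + 0.0004 + 0.0064 + 0.0004 + 0.1521 = 0.3626
B_B = 1 / 0.3626 = 2.7579
Σp_Aᵢ² = 0.06² + 0.11² + 0.32² + 0.02² + 0.29² + 0.07² + 0.13² = 0.0036 + 0.0121 + 0.1024 + 0.0004 + 0.0841 + 0.0049 + 0.0169 = 0.2244
B_A = 1 / 0.2244 = 4.4563
Σp_Dᵢ² = 0.03² + 0.02² + 0.02² + 0.26² + 0.08² + 0.30² + 0.29² = 0.0009 + 0.0004 + 0.0004 + 0.0676 + 0.0064 + 0.0900 + 0.0841 = 0.2498
B_D = 1 / 0.2498 = 4.0032
Ranking by B (broadest → narrowest): Species A (4.46) > Species C (4.28) > Species D (4.00) > Species B (2.76)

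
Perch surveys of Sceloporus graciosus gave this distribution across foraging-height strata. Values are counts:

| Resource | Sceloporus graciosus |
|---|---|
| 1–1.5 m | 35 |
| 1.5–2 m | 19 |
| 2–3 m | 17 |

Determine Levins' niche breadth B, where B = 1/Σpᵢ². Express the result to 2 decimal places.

2.69

Proportions for Sceloporus graciosus (n=71): 35/71=0.4930, 19/71=0.2676, 17/71=0.2394
Σpᵢ² = 0.4930² + 0.2676² + 0.2394² = 0.243049 + 0.071610 + 0.057312 = 0.371971
B = 1 / 0.371971 = 2.6884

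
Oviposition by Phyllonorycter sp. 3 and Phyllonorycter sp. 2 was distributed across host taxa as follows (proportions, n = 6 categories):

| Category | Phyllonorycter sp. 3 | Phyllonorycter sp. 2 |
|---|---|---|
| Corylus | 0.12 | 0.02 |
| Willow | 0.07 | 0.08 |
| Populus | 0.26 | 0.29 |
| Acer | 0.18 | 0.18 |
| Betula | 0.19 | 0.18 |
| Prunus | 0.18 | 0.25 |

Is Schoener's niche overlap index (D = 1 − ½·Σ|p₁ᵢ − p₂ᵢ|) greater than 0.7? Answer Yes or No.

Σ|p₁ᵢ − p₂ᵢ| = 0.10 + 0.01 + 0.03 + 0.00 + 0.01 + 0.07 = 0.22
D = 1 − ½ × 0.22 = 1 − 0.110 = 0.8900
D = 0.8900 > 0.7 → Yes.

Yes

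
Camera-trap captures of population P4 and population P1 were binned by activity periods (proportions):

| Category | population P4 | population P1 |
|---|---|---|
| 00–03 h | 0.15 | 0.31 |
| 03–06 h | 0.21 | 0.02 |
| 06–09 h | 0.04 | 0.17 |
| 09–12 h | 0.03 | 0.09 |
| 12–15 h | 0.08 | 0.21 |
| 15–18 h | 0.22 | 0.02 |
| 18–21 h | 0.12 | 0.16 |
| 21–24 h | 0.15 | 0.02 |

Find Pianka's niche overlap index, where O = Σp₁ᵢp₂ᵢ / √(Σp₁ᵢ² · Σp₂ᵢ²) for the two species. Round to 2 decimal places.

0.57

Σ p₁ᵢp₂ᵢ = 0.0465 + 0.0042 + 0.0068 + 0.0027 + 0.0168 + 0.0044 + 0.0192 + 0.0030 = 0.1036
Σp_1ᵢ² = 0.15² + 0.21² + 0.04² + 0.03² + 0.08² + 0.22² + 0.12² + 0.15² = 0.0225 + 0.0441 + 0.0016 + 0.0009 + 0.0064 + 0.0484 + 0.0144 + 0.0225 = 0.1608
Σp_2ᵢ² = 0.31² + 0.02² + 0.17² + 0.09² + 0.21² + 0.02² + 0.16² + 0.02² = 0.0961 + 0.0004 + 0.0289 + 0.0081 + 0.0441 + 0.0004 + 0.0256 + 0.0004 = 0.2040
O = 0.1036 / √(0.1608 × 0.2040) = 0.1036 / 0.18112 = 0.5720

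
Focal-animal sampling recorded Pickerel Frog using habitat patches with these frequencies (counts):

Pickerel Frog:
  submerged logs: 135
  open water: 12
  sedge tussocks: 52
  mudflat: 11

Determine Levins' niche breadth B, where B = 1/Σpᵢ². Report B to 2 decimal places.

2.08

Proportions for Pickerel Frog (n=210): 135/210=0.6429, 12/210=0.0571, 52/210=0.2476, 11/210=0.0524
Σpᵢ² = 0.6429² + 0.0571² + 0.2476² + 0.0524² = 0.413320 + 0.003260 + 0.061306 + 0.002746 = 0.480632
B = 1 / 0.480632 = 2.0806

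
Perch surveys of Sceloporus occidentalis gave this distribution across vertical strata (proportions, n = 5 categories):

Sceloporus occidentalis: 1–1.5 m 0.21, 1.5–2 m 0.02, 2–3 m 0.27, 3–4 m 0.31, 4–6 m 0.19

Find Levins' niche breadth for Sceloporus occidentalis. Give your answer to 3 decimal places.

4.006

Σpᵢ² = 0.21² + 0.02² + 0.27² + 0.31² + 0.19² = 0.0441 + 0.0004 + 0.0729 + 0.0961 + 0.0361 = 0.2496
B = 1 / 0.2496 = 4.00641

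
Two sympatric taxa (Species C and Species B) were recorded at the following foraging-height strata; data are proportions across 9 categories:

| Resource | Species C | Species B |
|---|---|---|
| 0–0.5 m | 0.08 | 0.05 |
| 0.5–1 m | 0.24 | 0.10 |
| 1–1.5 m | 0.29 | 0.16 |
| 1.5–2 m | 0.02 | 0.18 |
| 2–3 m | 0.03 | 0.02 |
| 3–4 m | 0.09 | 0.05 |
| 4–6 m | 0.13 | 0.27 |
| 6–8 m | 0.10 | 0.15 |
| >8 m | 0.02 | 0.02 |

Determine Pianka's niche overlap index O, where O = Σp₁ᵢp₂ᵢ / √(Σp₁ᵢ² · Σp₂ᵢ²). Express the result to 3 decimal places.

0.756

Σ p₁ᵢp₂ᵢ = 0.0040 + 0.0240 + 0.0464 + 0.0036 + 0.0006 + 0.0045 + 0.0351 + 0.0150 + 0.0004 = 0.1336
Σp_1ᵢ² = 0.08² + 0.24² + 0.29² + 0.02² + 0.03² + 0.09² + 0.13² + 0.10² + 0.02² = 0.0064 + 0.0576 + 0.0841 + 0.0004 + 0.0009 + 0.0081 + 0.0169 + 0.0100 + 0.0004 = 0.1848
Σp_2ᵢ² = 0.05² + 0.10² + 0.16² + 0.18² + 0.02² + 0.05² + 0.27² + 0.15² + 0.02² = 0.0025 + 0.0100 + 0.0256 + 0.0324 + 0.0004 + 0.0025 + 0.0729 + 0.0225 + 0.0004 = 0.1692
O = 0.1336 / √(0.1848 × 0.1692) = 0.1336 / 0.176828 = 0.75554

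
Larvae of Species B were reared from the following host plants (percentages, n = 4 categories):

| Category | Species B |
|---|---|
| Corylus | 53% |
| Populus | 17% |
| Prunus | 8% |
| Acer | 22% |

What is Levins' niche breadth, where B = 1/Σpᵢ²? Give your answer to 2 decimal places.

2.74

Convert percentages to proportions (divide by 100).
Σpᵢ² = 0.53² + 0.17² + 0.08² + 0.22² = 0.2809 + 0.0289 + 0.0064 + 0.0484 = 0.3646
B = 1 / 0.3646 = 2.7427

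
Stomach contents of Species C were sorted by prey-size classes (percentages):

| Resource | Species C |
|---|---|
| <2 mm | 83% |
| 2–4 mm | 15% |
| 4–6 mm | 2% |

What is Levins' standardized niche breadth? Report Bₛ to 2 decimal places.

0.20

Convert percentages to proportions (divide by 100).
Σpᵢ² = 0.83² + 0.15² + 0.02² = 0.6889 + 0.0225 + 0.0004 = 0.7118
B = 1 / 0.7118 = 1.4049
Bₛ = (B − 1)/(n − 1) = (1.4049 − 1)/(3 − 1) = 0.4049/2 = 0.2025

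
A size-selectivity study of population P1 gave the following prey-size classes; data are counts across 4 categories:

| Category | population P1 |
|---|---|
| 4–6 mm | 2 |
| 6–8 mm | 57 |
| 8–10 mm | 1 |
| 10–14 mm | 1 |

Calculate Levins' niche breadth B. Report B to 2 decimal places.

1.14

Proportions for population P1 (n=61): 2/61=0.0328, 57/61=0.9344, 1/61=0.0164, 1/61=0.0164
Σpᵢ² = 0.0328² + 0.9344² + 0.0164² + 0.0164² = 0.001076 + 0.873103 + 0.000269 + 0.000269 = 0.874717
B = 1 / 0.874717 = 1.1432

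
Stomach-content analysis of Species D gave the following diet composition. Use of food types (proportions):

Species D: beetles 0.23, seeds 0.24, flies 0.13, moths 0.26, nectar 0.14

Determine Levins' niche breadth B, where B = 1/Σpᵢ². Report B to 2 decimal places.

Σpᵢ² = 0.23² + 0.24² + 0.13² + 0.26² + 0.14² = 0.0529 + 0.0576 + 0.0169 + 0.0676 + 0.0196 = 0.2146
B = 1 / 0.2146 = 4.6598

4.66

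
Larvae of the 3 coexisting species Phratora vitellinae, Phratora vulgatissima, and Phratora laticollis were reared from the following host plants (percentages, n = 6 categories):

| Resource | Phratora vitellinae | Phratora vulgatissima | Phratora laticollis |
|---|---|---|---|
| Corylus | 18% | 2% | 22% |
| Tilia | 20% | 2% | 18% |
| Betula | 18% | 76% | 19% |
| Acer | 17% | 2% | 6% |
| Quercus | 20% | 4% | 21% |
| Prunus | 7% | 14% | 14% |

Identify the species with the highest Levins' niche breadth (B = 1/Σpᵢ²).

Phratora vitellinae

Convert percentages to proportions (divide by 100).
Σp_viteᵢ² = 0.18² + 0.20² + 0.18² + 0.17² + 0.20² + 0.07² = 0.0324 + 0.0400 + 0.0324 + 0.0289 + 0.0400 + 0.0049 = 0.1786
B_vite = 1 / 0.1786 = 5.5991
Σp_vulgᵢ² = 0.02² + 0.02² + 0.76² + 0.02² + 0.04² + 0.14² = 0.0004 + 0.0004 + 0.5776 + 0.0004 + 0.0016 + 0.0196 = 0.6000
B_vulg = 1 / 0.6000 = 1.6667
Σp_latiᵢ² = 0.22² + 0.18² + 0.19² + 0.06² + 0.21² + 0.14² = 0.0484 + 0.0324 + 0.0361 + 0.0036 + 0.0441 + 0.0196 = 0.1842
B_lati = 1 / 0.1842 = 5.4289
Highest B → broadest niche (most generalist): Phratora vitellinae (B = 5.60).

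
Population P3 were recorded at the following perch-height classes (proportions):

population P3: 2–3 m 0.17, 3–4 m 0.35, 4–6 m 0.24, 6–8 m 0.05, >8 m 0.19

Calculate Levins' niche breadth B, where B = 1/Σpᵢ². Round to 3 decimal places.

4.039

Σpᵢ² = 0.17² + 0.35² + 0.24² + 0.05² + 0.19² = 0.0289 + 0.1225 + 0.0576 + 0.0025 + 0.0361 = 0.2476
B = 1 / 0.2476 = 4.03877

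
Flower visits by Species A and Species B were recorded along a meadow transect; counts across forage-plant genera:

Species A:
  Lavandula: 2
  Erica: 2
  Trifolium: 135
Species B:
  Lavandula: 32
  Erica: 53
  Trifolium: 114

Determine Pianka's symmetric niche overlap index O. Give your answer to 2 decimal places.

0.89

Proportions for Species A (n=139): 2/139=0.0144, 2/139=0.0144, 135/139=0.9712
Proportions for Species B (n=199): 32/199=0.1608, 53/199=0.2663, 114/199=0.5729
Σ p₁ᵢp₂ᵢ = 0.002316 + 0.003835 + 0.556400 = 0.562551
Σp_1ᵢ² = 0.0144² + 0.0144² + 0.9712² = 0.000207 + 0.000207 + 0.943229 = 0.943643
Σp_2ᵢ² = 0.1608² + 0.2663² + 0.5729² = 0.025857 + 0.070916 + 0.328214 = 0.424987
O = 0.562551 / √(0.943643 × 0.424987) = 0.562551 / 0.6332740 = 0.8883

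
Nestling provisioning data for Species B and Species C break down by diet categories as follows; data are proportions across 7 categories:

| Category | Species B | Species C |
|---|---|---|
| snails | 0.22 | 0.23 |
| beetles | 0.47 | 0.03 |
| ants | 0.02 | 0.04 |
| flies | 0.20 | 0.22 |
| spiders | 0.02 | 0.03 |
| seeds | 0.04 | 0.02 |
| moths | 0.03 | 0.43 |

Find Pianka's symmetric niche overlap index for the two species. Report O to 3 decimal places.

0.411

Σ p₁ᵢp₂ᵢ = 0.0506 + 0.0141 + 0.0008 + 0.0440 + 0.0006 + 0.0008 + 0.0129 = 0.1238
Σp_1ᵢ² = 0.22² + 0.47² + 0.02² + 0.20² + 0.02² + 0.04² + 0.03² = 0.0484 + 0.2209 + 0.0004 + 0.0400 + 0.0004 + 0.0016 + 0.0009 = 0.3126
Σp_2ᵢ² = 0.23² + 0.03² + 0.04² + 0.22² + 0.03² + 0.02² + 0.43² = 0.0529 + 0.0009 + 0.0016 + 0.0484 + 0.0009 + 0.0004 + 0.1849 = 0.2900
O = 0.1238 / √(0.3126 × 0.2900) = 0.1238 / 0.301088 = 0.41118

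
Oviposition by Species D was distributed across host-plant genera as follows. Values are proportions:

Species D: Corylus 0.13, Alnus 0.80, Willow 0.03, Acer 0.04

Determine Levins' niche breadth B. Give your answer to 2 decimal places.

Σpᵢ² = 0.13² + 0.80² + 0.03² + 0.04² = 0.0169 + 0.6400 + 0.0009 + 0.0016 = 0.6594
B = 1 / 0.6594 = 1.5165

1.52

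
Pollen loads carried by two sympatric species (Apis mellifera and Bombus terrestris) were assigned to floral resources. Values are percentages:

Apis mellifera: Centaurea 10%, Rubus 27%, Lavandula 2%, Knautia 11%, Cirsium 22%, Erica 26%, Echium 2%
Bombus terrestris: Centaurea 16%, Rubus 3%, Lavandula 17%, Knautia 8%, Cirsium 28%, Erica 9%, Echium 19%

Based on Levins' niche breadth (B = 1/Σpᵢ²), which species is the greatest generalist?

Bombus terrestris

Convert percentages to proportions (divide by 100).
Σp_mellᵢ² = 0.10² + 0.27² + 0.02² + 0.11² + 0.22² + 0.26² + 0.02² = 0.0100 + 0.0729 + 0.0004 + 0.0121 + 0.0484 + 0.0676 + 0.0004 = 0.2118
B_mell = 1 / 0.2118 = 4.7214
Σp_terrᵢ² = 0.16² + 0.03² + 0.17² + 0.08² + 0.28² + 0.09² + 0.19² = 0.0256 + 0.0009 + 0.0289 + 0.0064 + 0.0784 + 0.0081 + 0.0361 = 0.1844
B_terr = 1 / 0.1844 = 5.4230
Highest B → broadest niche (most generalist): Bombus terrestris (B = 5.42).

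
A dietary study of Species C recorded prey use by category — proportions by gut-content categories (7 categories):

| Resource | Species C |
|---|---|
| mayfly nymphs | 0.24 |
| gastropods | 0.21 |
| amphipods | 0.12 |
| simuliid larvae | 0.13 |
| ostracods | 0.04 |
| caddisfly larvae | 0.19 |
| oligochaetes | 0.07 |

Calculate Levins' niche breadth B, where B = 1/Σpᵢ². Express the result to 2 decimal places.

Σpᵢ² = 0.24² + 0.21² + 0.12² + 0.13² + 0.04² + 0.19² + 0.07² = 0.0576 + 0.0441 + 0.0144 + 0.0169 + 0.0016 + 0.0361 + 0.0049 = 0.1756
B = 1 / 0.1756 = 5.6948

5.69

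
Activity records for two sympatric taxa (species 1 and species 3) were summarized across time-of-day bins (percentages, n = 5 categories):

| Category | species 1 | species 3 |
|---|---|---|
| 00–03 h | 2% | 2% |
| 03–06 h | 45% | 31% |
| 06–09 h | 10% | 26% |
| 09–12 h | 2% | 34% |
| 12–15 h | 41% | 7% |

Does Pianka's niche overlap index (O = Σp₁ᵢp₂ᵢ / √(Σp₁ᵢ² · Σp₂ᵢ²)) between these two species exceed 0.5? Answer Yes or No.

Convert percentages to proportions (divide by 100).
Σ p₁ᵢp₂ᵢ = 0.0004 + 0.1395 + 0.0260 + 0.0068 + 0.0287 = 0.2014
Σp_1ᵢ² = 0.02² + 0.45² + 0.10² + 0.02² + 0.41² = 0.0004 + 0.2025 + 0.0100 + 0.0004 + 0.1681 = 0.3814
Σp_2ᵢ² = 0.02² + 0.31² + 0.26² + 0.34² + 0.07² = 0.0004 + 0.0961 + 0.0676 + 0.1156 + 0.0049 = 0.2846
O = 0.2014 / √(0.3814 × 0.2846) = 0.2014 / 0.32946 = 0.6113
O = 0.6113 > 0.5 → Yes.

Yes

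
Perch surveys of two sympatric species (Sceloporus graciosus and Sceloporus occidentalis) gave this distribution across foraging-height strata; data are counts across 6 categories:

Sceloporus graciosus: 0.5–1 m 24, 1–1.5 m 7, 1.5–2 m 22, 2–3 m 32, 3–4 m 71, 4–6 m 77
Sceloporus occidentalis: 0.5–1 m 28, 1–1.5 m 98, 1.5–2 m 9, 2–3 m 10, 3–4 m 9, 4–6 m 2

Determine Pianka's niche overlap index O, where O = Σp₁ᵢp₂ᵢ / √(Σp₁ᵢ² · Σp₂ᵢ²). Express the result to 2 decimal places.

Proportions for Sceloporus graciosus (n=233): 24/233=0.1030, 7/233=0.0300, 22/233=0.0944, 32/233=0.1373, 71/233=0.3047, 77/233=0.3305
Proportions for Sceloporus occidentalis (n=156): 28/156=0.1795, 98/156=0.6282, 9/156=0.0577, 10/156=0.0641, 9/156=0.0577, 2/156=0.0128
Σ p₁ᵢp₂ᵢ = 0.018489 + 0.018846 + 0.005447 + 0.008801 + 0.017581 + 0.004230 = 0.073394
Σp_1ᵢ² = 0.1030² + 0.0300² + 0.0944² + 0.1373² + 0.3047² + 0.3305² = 0.010609 + 0.000900 + 0.008911 + 0.018851 + 0.092842 + 0.109230 = 0.241343
Σp_2ᵢ² = 0.1795² + 0.6282² + 0.0577² + 0.0641² + 0.0577² + 0.0128² = 0.032220 + 0.394635 + 0.003329 + 0.004109 + 0.003329 + 0.000164 = 0.437786
O = 0.073394 / √(0.241343 × 0.437786) = 0.073394 / 0.3250486 = 0.2258

0.23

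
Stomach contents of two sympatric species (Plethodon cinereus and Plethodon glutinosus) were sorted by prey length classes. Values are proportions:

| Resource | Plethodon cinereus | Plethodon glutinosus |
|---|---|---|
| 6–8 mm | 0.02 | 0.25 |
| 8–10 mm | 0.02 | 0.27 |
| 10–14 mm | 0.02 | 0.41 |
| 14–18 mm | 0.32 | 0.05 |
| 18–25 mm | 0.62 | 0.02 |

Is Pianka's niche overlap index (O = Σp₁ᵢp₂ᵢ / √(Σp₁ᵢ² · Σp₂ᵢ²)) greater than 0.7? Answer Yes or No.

No

Σ p₁ᵢp₂ᵢ = 0.0050 + 0.0054 + 0.0082 + 0.0160 + 0.0124 = 0.0470
Σp_1ᵢ² = 0.02² + 0.02² + 0.02² + 0.32² + 0.62² = 0.0004 + 0.0004 + 0.0004 + 0.1024 + 0.3844 = 0.4880
Σp_2ᵢ² = 0.25² + 0.27² + 0.41² + 0.05² + 0.02² = 0.0625 + 0.0729 + 0.1681 + 0.0025 + 0.0004 = 0.3064
O = 0.0470 / √(0.4880 × 0.3064) = 0.0470 / 0.38668 = 0.1215
O = 0.1215 < 0.7 → No.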